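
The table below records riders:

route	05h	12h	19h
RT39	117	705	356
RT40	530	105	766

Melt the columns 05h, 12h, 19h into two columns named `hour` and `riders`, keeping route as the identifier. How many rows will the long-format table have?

6

2 route values × 3 melted columns = 6 rows.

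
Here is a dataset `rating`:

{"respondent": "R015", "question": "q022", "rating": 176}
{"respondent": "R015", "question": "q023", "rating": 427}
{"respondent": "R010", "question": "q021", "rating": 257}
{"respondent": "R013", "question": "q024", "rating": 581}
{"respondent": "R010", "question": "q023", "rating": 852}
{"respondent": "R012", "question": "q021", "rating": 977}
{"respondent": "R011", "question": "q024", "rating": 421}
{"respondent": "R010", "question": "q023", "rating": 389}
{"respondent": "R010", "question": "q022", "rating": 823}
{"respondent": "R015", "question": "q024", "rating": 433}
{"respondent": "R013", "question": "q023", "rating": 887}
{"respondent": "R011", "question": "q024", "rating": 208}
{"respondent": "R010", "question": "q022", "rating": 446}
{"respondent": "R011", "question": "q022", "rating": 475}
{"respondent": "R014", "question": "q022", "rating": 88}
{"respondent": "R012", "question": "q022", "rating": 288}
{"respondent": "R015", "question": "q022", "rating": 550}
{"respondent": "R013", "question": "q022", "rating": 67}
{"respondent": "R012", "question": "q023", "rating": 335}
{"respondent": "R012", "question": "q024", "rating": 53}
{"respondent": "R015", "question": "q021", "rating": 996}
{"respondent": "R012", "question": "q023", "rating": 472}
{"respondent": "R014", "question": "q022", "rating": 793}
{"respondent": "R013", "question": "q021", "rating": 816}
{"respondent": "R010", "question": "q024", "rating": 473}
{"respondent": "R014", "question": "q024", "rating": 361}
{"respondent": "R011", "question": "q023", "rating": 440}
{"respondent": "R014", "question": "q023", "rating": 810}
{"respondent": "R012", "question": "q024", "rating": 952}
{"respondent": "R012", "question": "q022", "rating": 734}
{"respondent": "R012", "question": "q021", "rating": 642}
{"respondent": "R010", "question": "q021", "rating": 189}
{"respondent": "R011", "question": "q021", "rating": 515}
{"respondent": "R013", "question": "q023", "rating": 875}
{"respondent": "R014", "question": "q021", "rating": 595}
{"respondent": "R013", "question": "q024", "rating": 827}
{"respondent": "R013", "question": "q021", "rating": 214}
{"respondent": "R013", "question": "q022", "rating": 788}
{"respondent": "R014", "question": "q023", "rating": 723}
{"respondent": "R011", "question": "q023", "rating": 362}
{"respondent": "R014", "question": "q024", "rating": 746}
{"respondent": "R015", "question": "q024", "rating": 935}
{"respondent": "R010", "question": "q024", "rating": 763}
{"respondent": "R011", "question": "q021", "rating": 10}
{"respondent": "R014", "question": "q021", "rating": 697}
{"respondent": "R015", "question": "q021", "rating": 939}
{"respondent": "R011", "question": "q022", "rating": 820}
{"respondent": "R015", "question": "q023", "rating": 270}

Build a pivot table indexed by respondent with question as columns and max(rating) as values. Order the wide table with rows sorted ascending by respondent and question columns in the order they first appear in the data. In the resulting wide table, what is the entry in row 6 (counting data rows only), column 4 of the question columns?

935

With rows sorted ascending by respondent, row 6 is respondent=R015. question columns in first-appearance order: q022, q023, q021, q024; column 4 is q024.
Long rows with respondent=R015, question=q024: max(433, 935) = 935.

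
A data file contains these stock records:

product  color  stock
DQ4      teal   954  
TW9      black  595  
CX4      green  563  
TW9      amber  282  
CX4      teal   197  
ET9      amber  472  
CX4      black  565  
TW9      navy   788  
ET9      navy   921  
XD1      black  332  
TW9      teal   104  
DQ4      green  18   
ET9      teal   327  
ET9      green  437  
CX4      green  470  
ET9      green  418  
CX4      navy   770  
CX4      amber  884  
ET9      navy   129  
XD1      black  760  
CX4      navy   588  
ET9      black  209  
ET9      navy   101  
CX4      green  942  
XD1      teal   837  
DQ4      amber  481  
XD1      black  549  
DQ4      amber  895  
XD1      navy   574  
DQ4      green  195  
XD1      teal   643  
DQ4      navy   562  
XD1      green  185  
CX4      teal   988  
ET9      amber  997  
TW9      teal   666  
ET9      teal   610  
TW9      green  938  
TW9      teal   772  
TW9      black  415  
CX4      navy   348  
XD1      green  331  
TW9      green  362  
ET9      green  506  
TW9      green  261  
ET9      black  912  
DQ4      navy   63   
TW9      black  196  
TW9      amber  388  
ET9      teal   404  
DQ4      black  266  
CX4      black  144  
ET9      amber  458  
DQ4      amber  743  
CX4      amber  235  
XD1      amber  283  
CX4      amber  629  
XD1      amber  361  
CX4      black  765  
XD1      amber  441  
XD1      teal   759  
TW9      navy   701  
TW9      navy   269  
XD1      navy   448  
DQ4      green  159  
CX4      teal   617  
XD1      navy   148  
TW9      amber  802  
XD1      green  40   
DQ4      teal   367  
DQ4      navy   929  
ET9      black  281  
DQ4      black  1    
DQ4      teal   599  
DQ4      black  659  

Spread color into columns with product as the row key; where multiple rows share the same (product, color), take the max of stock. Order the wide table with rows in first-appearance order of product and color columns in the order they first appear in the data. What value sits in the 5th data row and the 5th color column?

With rows in first-appearance order of product, row 5 is product=XD1. color columns in first-appearance order: teal, black, green, amber, navy; column 5 is navy.
Long rows with product=XD1, color=navy: max(574, 448, 148) = 574.

574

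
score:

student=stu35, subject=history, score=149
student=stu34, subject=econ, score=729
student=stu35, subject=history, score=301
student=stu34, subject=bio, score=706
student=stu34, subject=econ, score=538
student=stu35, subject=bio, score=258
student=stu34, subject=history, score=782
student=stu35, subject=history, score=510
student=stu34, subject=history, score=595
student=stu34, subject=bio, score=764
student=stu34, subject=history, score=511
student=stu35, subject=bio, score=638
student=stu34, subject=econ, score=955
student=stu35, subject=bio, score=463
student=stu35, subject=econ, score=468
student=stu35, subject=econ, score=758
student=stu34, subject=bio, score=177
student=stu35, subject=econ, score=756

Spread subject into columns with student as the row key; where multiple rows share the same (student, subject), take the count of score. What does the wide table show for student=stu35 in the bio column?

3

Rows with student=stu35 and subject=bio: score values are 258, 638, 463.
3 rows match — count = 3.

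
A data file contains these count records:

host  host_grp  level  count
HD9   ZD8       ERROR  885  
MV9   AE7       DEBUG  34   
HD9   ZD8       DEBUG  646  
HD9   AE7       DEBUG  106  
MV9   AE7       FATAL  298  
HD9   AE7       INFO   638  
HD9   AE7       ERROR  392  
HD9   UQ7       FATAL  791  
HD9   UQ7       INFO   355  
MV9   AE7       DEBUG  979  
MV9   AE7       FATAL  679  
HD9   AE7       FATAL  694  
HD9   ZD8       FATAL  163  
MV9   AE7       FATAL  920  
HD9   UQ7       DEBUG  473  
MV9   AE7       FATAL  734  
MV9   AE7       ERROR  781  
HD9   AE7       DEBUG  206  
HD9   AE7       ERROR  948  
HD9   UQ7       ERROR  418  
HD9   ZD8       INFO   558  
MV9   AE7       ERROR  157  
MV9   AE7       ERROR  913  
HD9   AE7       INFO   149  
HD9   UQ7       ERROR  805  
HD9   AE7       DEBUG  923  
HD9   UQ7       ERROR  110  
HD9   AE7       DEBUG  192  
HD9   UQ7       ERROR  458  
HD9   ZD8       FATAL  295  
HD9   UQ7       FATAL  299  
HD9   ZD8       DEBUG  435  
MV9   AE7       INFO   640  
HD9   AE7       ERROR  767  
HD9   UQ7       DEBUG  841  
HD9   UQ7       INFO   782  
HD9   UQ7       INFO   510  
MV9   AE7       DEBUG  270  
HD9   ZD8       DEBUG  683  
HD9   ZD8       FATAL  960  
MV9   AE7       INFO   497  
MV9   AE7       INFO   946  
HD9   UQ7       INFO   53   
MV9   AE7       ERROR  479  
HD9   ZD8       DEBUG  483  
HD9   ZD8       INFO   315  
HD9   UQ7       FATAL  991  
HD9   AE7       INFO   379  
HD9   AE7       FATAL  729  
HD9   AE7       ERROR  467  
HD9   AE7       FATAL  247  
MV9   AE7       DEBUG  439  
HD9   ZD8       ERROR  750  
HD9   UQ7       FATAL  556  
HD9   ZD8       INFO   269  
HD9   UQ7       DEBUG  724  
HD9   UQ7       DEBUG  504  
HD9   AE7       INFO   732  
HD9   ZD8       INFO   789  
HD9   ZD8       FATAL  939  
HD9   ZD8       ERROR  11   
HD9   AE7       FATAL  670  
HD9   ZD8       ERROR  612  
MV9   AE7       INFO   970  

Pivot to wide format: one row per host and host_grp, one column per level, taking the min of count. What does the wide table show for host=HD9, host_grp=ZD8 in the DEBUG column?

435

Rows with host=HD9, host_grp=ZD8 and level=DEBUG: count values are 646, 435, 683, 483.
min(646, 435, 683, 483) = 435.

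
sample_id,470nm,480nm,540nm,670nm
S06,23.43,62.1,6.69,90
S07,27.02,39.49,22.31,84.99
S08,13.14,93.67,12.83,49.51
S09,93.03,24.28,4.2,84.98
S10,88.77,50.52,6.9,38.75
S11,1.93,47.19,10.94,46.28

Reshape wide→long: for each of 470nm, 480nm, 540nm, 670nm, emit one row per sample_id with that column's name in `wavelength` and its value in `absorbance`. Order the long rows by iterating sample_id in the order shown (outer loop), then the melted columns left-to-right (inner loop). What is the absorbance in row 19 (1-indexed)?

24 rows total (6 × 4). Row 19: index ⌊(19-1)/4⌋ = 4 into sample_id → S10; (19-1) mod 4 = 2 into the melted columns → 540nm.
So row 19 is (S10, 540nm, 6.9); absorbance = 6.9.

6.9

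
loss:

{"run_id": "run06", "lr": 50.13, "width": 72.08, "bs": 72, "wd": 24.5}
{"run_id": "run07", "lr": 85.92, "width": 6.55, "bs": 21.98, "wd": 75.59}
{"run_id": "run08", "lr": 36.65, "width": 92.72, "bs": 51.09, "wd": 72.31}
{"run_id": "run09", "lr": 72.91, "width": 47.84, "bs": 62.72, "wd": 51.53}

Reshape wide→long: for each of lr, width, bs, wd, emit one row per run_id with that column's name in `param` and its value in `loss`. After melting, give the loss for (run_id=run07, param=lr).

Unpivoting turns each (run_id, wide-column) pair into one long row.
The wide cell at row run07, column lr holds 85.92, so the long row (run07, lr) has loss=85.92.

85.92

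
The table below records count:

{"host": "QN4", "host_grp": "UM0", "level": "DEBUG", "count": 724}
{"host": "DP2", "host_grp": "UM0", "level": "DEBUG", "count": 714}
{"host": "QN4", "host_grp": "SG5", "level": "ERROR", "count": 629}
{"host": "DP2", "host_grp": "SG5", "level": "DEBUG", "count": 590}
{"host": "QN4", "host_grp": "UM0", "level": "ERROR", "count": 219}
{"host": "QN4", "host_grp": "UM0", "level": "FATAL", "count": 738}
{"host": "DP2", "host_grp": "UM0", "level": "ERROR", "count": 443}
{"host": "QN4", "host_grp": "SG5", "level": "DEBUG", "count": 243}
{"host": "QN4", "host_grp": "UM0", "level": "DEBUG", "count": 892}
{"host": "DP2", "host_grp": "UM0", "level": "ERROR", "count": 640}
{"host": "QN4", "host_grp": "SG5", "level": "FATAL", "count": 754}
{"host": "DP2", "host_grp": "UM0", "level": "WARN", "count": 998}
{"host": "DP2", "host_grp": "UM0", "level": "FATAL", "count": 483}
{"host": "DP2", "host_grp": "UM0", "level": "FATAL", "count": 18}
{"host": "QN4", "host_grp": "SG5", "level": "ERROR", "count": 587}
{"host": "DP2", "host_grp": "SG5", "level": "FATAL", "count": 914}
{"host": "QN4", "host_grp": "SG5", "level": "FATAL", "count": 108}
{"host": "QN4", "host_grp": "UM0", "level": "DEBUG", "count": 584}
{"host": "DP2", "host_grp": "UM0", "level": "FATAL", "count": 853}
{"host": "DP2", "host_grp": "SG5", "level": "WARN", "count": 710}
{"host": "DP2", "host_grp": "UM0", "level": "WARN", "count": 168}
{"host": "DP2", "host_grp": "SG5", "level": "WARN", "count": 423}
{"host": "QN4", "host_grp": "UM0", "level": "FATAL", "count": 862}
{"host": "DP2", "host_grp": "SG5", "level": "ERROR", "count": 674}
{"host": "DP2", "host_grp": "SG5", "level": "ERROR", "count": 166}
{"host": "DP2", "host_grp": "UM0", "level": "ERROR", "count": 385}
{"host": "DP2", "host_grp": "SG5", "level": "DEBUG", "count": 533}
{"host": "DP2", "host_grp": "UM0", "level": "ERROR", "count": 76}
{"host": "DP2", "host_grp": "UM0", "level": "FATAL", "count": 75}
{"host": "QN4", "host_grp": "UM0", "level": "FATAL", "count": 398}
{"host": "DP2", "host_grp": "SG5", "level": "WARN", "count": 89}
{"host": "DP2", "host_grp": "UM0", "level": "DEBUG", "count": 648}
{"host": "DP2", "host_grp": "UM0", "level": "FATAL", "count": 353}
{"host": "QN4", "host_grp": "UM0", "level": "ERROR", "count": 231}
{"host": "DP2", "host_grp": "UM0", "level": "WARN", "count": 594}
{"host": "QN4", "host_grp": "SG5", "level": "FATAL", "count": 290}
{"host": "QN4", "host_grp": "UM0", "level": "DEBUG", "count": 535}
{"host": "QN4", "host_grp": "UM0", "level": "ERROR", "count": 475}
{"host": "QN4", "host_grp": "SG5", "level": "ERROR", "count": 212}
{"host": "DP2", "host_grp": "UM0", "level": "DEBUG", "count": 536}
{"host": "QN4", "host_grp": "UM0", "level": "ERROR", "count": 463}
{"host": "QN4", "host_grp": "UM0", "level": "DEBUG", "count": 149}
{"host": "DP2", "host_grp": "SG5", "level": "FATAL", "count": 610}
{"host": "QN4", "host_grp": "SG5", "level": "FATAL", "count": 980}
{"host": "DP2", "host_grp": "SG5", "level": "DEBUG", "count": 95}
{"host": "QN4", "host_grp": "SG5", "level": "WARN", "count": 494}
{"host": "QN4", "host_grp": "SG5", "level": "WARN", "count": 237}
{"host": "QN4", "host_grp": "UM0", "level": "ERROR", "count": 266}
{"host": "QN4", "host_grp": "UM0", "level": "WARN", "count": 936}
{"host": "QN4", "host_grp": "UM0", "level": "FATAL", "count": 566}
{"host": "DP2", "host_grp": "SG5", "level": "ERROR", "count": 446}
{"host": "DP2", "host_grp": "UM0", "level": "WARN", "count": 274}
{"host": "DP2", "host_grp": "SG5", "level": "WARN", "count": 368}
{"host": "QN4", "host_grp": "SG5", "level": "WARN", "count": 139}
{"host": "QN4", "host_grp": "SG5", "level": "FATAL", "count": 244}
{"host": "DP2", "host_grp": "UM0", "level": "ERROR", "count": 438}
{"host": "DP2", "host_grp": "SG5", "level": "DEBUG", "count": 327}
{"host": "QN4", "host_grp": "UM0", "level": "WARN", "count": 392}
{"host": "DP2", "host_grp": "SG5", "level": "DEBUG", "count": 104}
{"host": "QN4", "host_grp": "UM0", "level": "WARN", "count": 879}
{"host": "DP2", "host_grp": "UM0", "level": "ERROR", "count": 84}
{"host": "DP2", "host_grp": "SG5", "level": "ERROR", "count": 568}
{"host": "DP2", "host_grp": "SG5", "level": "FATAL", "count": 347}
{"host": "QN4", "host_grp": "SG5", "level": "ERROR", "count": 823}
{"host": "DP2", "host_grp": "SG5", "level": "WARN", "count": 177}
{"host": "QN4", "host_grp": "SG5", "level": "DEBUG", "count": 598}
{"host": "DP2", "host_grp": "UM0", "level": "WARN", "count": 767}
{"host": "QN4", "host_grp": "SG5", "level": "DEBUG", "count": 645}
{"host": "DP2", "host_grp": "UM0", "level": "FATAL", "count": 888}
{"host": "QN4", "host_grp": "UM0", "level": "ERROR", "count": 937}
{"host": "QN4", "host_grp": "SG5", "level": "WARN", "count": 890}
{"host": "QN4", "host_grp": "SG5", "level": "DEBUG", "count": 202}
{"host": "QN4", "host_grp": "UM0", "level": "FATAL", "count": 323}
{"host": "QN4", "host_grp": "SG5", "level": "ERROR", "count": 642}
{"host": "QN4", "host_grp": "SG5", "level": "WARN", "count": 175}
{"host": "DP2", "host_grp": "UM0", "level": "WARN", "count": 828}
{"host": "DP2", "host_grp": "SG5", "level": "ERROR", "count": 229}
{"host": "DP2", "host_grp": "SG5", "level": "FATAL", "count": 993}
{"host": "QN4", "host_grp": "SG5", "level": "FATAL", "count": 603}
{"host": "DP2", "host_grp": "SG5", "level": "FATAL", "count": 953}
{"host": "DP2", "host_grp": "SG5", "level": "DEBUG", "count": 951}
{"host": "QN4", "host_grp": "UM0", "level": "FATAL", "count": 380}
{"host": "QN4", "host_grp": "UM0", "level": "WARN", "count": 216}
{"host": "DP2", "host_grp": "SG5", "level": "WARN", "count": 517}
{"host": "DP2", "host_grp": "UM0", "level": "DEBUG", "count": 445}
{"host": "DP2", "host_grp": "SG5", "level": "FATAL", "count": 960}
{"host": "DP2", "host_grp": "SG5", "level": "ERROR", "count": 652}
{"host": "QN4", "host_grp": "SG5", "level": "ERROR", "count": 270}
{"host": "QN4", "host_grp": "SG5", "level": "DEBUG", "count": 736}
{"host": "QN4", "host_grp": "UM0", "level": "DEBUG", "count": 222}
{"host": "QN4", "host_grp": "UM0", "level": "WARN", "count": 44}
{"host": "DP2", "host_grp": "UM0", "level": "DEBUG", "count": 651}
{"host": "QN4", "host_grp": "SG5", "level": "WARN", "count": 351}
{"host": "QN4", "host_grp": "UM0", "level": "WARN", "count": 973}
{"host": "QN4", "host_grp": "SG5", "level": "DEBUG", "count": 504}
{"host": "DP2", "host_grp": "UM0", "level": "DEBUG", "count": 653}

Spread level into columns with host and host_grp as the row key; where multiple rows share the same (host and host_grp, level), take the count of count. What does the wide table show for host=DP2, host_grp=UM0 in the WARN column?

6

Rows with host=DP2, host_grp=UM0 and level=WARN: count values are 998, 168, 594, 274, 767, 828.
6 rows match — count = 6.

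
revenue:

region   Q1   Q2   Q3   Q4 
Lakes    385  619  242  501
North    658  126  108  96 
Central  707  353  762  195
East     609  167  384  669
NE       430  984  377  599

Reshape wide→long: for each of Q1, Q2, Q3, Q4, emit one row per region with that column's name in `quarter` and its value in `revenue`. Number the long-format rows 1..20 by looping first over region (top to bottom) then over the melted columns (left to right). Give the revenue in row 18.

984

20 rows total (5 × 4). Row 18: index ⌊(18-1)/4⌋ = 4 into region → NE; (18-1) mod 4 = 1 into the melted columns → Q2.
So row 18 is (NE, Q2, 984); revenue = 984.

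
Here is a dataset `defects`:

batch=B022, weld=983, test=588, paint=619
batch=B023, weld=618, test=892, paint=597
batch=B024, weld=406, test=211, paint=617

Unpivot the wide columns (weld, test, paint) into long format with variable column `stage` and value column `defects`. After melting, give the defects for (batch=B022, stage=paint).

619

Unpivoting turns each (batch, wide-column) pair into one long row.
The wide cell at row B022, column paint holds 619, so the long row (B022, paint) has defects=619.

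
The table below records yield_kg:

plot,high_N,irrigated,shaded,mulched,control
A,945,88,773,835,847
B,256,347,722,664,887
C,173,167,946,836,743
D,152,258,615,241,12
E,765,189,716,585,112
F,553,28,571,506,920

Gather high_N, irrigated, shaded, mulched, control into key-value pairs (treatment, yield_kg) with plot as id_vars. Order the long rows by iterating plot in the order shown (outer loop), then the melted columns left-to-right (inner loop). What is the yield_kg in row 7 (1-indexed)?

30 rows total (6 × 5). Row 7: index ⌊(7-1)/5⌋ = 1 into plot → B; (7-1) mod 5 = 1 into the melted columns → irrigated.
So row 7 is (B, irrigated, 347); yield_kg = 347.

347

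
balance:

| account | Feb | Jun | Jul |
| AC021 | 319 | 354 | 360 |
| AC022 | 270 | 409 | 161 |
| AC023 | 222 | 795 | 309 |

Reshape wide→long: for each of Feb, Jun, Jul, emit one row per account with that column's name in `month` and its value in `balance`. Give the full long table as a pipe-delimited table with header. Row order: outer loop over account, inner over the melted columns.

| account | month | balance |
| AC021 | Feb | 319 |
| AC021 | Jun | 354 |
| AC021 | Jul | 360 |
| AC022 | Feb | 270 |
| AC022 | Jun | 409 |
| AC022 | Jul | 161 |
| AC023 | Feb | 222 |
| AC023 | Jun | 795 |
| AC023 | Jul | 309 |

Each (account, column) pair becomes one row: 3 × 3 = 9 rows.
For example, (AC021, Feb) → balance=319.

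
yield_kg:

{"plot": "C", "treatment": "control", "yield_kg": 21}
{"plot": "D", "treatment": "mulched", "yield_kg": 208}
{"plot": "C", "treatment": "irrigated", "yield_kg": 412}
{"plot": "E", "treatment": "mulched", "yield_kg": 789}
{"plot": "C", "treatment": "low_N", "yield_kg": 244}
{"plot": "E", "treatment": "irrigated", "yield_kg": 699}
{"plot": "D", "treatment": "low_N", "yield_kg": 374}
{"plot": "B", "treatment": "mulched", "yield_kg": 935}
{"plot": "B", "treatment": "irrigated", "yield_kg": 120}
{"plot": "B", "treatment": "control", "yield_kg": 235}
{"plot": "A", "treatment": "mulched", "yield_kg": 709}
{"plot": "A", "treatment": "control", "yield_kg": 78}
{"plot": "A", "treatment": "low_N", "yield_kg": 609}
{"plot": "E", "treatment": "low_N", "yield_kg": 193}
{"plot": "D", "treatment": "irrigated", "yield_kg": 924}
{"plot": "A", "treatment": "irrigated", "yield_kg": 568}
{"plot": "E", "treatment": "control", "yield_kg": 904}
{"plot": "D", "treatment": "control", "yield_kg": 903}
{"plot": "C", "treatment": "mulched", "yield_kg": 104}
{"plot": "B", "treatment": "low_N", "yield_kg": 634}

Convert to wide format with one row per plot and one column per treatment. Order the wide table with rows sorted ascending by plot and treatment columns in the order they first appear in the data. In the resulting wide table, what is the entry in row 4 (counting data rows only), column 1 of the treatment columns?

With rows sorted ascending by plot, row 4 is plot=D. treatment columns in first-appearance order: control, mulched, irrigated, low_N; column 1 is control.
Long rows with plot=D, treatment=control: yield_kg = 903.

903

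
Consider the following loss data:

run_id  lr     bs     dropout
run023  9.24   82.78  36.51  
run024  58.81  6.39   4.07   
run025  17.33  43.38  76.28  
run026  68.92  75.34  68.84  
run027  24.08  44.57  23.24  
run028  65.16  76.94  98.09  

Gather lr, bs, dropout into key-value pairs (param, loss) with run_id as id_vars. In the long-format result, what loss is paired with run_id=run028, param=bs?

76.94

Unpivoting turns each (run_id, wide-column) pair into one long row.
The wide cell at row run028, column bs holds 76.94, so the long row (run028, bs) has loss=76.94.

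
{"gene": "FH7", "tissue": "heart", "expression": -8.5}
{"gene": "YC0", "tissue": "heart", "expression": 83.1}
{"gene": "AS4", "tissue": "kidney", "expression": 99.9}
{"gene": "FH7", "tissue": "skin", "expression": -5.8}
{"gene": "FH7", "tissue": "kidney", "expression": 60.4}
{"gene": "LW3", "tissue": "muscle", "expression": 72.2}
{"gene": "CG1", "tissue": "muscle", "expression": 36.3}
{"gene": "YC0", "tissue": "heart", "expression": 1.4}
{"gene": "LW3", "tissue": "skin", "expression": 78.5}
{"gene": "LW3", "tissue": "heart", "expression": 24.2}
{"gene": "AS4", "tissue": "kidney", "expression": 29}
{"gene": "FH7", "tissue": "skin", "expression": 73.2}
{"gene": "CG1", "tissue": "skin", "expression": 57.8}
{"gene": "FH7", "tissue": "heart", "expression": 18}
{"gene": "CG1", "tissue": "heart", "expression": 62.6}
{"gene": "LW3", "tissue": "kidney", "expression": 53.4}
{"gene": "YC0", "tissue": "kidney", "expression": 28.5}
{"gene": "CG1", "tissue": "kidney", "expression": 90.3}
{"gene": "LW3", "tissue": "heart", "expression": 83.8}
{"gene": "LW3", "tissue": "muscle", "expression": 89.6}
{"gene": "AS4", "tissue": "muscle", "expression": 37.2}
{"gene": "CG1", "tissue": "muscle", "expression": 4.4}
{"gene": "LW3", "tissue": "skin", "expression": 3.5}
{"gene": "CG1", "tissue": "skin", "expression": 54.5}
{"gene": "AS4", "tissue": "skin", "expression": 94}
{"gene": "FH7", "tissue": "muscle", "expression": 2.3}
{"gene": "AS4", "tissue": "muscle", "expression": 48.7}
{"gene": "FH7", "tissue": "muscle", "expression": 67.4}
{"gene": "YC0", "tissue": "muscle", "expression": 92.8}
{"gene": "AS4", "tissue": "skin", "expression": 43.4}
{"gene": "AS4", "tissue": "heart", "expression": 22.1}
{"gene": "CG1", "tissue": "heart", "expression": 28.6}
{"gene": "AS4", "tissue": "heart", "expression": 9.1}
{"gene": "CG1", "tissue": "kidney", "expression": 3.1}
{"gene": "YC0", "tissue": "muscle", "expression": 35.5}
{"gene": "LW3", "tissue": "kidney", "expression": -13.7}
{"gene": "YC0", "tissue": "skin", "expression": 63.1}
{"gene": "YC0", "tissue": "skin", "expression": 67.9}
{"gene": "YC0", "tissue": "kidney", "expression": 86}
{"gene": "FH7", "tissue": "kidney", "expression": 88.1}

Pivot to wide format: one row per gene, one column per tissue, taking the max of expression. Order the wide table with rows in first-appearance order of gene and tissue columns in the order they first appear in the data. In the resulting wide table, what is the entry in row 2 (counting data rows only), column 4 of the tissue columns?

92.8

With rows in first-appearance order of gene, row 2 is gene=YC0. tissue columns in first-appearance order: heart, kidney, skin, muscle; column 4 is muscle.
Long rows with gene=YC0, tissue=muscle: max(92.8, 35.5) = 92.8.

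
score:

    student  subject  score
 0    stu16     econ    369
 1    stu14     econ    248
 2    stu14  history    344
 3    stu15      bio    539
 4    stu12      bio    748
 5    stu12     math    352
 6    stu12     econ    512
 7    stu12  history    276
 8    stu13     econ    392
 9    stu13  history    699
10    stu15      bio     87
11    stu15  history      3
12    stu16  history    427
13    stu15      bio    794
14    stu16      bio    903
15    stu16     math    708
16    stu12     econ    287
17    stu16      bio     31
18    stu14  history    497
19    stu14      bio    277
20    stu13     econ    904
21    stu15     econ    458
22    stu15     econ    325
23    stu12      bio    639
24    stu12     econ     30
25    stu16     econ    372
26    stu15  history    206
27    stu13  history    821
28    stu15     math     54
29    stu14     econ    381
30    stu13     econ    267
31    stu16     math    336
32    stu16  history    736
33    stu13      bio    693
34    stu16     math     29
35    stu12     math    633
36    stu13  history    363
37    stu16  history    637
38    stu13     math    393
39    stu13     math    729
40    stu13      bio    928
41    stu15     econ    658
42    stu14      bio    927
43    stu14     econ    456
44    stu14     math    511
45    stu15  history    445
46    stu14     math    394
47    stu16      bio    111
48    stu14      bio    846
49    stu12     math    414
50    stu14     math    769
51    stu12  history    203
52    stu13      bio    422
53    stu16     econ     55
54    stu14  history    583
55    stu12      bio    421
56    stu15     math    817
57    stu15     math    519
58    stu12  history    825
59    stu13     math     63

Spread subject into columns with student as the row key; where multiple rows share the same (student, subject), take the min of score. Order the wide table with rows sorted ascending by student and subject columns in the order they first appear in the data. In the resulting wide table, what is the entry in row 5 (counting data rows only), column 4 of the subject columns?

With rows sorted ascending by student, row 5 is student=stu16. subject columns in first-appearance order: econ, history, bio, math; column 4 is math.
Long rows with student=stu16, subject=math: min(708, 336, 29) = 29.

29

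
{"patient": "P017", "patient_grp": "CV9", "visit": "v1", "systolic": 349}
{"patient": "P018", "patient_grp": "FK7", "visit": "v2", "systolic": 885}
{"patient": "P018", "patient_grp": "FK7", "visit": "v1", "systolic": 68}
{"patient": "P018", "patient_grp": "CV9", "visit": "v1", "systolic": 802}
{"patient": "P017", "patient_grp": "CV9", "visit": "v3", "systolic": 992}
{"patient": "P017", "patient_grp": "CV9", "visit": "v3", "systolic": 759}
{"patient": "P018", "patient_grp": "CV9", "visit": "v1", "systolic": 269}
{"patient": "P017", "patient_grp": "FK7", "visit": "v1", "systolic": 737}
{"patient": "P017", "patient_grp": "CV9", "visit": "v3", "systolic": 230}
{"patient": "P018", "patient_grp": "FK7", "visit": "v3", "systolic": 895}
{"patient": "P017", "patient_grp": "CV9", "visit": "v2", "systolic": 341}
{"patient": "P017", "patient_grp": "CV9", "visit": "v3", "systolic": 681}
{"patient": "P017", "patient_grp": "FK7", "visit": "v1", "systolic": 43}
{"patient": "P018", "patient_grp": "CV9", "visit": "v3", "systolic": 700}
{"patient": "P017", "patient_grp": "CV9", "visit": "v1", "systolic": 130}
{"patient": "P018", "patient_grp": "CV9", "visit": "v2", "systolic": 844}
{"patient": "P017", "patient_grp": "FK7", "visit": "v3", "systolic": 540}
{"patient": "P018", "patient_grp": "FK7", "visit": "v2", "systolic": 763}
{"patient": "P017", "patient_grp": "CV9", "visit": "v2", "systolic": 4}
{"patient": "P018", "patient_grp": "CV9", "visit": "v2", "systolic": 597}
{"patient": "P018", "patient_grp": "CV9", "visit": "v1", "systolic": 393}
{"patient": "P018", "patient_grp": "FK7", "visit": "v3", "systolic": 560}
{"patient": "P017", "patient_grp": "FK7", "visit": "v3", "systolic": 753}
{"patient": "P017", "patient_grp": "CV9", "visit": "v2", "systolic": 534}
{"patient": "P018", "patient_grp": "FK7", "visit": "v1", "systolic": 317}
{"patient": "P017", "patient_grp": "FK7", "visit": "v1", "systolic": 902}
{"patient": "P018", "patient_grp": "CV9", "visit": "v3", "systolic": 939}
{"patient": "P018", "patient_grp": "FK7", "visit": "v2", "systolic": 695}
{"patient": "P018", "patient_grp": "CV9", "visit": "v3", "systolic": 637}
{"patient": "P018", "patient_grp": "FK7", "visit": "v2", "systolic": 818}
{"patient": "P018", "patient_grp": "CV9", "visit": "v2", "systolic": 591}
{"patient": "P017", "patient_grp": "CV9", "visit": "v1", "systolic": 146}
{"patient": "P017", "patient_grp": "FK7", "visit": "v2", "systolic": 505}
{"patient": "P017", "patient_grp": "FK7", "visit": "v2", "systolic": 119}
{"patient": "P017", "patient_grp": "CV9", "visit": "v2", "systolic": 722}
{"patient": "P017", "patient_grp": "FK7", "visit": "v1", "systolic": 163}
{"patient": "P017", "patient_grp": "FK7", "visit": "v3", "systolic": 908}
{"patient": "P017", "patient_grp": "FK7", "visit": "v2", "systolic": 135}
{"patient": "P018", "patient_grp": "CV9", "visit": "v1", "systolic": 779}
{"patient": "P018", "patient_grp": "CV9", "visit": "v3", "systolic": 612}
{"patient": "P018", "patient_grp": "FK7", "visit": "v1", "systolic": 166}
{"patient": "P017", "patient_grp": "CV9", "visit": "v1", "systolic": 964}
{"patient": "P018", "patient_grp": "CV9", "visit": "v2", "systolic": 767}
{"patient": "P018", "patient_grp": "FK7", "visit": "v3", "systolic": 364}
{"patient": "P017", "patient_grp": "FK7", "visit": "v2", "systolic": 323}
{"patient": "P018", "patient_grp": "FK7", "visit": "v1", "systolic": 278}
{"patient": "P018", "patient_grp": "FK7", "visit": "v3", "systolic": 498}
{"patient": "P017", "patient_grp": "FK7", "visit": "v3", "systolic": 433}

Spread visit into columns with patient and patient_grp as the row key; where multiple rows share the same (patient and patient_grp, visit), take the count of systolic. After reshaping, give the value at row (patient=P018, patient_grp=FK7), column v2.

4

Rows with patient=P018, patient_grp=FK7 and visit=v2: systolic values are 885, 763, 695, 818.
4 rows match — count = 4.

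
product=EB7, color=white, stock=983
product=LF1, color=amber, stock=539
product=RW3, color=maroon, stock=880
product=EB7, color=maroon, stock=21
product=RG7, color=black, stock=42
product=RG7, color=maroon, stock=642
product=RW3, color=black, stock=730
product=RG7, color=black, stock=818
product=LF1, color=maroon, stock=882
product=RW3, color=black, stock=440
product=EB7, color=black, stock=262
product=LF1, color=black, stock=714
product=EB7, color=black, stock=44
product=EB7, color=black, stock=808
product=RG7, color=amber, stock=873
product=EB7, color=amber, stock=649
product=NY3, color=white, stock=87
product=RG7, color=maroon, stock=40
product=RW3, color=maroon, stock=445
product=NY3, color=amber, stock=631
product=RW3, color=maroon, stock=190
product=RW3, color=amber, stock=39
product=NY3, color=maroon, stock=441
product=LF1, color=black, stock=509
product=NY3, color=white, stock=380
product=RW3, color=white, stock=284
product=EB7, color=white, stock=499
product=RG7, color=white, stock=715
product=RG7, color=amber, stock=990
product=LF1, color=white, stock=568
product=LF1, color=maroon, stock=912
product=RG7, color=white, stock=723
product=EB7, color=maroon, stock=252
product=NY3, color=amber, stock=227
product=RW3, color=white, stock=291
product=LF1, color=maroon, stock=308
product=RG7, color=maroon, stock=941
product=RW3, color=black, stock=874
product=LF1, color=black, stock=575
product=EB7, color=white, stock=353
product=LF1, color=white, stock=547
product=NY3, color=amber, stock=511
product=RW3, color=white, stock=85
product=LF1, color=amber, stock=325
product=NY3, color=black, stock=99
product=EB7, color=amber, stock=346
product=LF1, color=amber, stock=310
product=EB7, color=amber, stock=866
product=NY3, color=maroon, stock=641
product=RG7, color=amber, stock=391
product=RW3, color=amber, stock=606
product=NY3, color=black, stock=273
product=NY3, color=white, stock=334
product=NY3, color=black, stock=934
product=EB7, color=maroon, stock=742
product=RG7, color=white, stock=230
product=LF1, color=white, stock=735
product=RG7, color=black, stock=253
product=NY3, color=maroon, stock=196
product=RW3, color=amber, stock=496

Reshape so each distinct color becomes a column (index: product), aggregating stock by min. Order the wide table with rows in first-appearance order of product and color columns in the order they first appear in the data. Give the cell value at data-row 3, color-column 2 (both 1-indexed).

With rows in first-appearance order of product, row 3 is product=RW3. color columns in first-appearance order: white, amber, maroon, black; column 2 is amber.
Long rows with product=RW3, color=amber: min(39, 606, 496) = 39.

39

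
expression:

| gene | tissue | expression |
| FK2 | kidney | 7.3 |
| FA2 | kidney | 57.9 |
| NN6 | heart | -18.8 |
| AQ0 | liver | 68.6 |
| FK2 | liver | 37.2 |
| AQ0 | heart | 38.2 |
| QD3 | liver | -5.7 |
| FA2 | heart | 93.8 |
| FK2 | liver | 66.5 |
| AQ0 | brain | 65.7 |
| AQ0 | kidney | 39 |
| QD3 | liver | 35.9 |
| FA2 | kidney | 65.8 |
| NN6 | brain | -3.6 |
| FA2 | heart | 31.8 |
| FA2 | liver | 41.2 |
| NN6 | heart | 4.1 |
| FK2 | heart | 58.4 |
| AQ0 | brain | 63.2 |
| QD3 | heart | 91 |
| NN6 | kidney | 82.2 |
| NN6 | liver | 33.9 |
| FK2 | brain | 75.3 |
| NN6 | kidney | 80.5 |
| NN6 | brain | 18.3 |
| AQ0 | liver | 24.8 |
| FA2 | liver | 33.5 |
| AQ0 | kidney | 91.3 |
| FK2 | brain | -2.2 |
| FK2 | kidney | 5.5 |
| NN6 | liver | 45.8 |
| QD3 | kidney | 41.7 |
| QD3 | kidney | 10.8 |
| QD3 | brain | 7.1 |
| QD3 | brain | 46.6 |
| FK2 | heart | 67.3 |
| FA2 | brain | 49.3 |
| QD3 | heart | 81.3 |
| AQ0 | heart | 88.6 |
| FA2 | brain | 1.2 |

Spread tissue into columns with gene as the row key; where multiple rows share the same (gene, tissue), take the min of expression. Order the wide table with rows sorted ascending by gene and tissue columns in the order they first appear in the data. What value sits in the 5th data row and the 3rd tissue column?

-5.7

With rows sorted ascending by gene, row 5 is gene=QD3. tissue columns in first-appearance order: kidney, heart, liver, brain; column 3 is liver.
Long rows with gene=QD3, tissue=liver: min(-5.7, 35.9) = -5.7.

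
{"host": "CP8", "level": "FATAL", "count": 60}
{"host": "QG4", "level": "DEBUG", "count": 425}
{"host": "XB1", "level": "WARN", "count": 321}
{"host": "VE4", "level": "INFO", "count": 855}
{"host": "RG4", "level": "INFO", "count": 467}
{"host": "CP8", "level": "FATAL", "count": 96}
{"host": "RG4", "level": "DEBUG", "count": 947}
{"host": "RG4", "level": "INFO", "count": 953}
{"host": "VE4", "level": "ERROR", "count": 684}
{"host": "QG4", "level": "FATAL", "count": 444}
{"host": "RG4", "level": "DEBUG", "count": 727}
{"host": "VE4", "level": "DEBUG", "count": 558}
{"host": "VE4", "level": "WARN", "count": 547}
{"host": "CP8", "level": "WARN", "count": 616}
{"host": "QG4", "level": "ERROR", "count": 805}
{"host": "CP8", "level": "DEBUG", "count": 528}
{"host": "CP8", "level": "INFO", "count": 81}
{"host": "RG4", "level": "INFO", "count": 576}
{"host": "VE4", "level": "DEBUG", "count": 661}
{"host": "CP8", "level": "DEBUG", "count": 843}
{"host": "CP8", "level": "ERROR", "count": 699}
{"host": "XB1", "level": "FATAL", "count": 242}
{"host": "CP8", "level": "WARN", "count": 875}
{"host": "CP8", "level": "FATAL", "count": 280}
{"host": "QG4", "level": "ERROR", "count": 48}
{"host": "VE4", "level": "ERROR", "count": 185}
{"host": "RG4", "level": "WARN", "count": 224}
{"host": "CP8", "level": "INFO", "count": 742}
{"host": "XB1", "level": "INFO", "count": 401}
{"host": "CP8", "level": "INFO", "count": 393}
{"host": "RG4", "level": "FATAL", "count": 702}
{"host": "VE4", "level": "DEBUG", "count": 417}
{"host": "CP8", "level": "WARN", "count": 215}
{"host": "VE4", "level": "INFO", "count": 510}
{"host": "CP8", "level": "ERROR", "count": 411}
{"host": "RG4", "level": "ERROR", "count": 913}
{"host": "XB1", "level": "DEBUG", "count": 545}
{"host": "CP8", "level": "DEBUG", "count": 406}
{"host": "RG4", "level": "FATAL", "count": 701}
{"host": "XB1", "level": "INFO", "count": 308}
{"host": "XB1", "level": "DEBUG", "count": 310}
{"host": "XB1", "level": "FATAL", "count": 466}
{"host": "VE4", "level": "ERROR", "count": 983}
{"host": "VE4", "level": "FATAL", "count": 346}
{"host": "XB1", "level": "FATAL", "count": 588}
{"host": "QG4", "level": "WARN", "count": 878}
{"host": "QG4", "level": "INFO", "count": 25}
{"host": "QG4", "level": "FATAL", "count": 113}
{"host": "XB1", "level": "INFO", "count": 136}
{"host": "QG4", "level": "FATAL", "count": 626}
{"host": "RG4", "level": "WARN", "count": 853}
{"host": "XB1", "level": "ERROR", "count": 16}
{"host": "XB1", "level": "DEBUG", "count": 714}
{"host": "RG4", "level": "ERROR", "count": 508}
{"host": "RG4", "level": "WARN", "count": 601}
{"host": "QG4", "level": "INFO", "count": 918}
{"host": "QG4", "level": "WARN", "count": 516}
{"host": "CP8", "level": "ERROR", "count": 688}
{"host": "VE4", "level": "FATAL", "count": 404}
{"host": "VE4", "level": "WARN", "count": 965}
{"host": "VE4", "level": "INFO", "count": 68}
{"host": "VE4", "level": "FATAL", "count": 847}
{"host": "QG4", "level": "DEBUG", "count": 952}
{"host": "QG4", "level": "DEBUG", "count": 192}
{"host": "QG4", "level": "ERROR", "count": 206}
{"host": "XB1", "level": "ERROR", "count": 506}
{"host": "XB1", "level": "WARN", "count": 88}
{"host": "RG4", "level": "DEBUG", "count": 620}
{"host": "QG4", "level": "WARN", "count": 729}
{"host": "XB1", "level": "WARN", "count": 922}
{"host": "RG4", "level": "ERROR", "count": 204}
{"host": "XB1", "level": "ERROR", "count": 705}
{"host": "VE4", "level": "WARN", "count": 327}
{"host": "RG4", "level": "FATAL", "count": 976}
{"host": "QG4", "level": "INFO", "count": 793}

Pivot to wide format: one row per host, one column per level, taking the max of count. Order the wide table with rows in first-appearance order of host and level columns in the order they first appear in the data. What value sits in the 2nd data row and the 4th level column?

With rows in first-appearance order of host, row 2 is host=QG4. level columns in first-appearance order: FATAL, DEBUG, WARN, INFO, ERROR; column 4 is INFO.
Long rows with host=QG4, level=INFO: max(25, 918, 793) = 918.

918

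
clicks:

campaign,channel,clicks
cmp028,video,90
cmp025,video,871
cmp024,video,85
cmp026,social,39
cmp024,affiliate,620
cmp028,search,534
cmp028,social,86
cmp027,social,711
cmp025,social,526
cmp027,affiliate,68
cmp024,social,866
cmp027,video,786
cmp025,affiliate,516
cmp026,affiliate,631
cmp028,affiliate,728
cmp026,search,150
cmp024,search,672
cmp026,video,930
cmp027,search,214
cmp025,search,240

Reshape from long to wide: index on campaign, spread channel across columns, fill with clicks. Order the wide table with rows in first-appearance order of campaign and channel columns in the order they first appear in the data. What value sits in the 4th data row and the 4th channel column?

With rows in first-appearance order of campaign, row 4 is campaign=cmp026. channel columns in first-appearance order: video, social, affiliate, search; column 4 is search.
Long rows with campaign=cmp026, channel=search: clicks = 150.

150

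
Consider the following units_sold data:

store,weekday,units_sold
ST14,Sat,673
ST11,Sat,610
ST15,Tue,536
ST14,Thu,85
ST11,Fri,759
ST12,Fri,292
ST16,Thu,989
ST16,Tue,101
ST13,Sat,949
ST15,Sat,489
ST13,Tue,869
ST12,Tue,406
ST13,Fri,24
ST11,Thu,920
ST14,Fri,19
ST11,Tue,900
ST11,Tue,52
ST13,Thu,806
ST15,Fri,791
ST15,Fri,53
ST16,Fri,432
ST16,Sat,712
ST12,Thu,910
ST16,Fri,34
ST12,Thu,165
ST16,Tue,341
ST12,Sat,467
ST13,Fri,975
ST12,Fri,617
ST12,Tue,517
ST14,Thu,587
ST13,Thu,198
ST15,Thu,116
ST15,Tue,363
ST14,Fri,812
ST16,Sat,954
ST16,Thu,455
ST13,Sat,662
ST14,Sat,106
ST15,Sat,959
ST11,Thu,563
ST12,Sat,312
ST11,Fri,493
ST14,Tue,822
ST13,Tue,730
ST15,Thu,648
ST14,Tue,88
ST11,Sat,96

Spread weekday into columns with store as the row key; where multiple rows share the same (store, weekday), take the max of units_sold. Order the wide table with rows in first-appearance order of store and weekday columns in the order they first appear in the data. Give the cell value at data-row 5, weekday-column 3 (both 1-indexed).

989

With rows in first-appearance order of store, row 5 is store=ST16. weekday columns in first-appearance order: Sat, Tue, Thu, Fri; column 3 is Thu.
Long rows with store=ST16, weekday=Thu: max(989, 455) = 989.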